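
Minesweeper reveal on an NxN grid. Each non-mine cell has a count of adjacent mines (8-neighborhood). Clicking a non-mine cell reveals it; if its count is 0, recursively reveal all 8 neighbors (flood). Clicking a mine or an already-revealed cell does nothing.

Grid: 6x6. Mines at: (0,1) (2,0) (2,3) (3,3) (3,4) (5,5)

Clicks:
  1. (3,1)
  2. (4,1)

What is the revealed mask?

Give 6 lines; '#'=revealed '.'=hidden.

Click 1 (3,1) count=1: revealed 1 new [(3,1)] -> total=1
Click 2 (4,1) count=0: revealed 12 new [(3,0) (3,2) (4,0) (4,1) (4,2) (4,3) (4,4) (5,0) (5,1) (5,2) (5,3) (5,4)] -> total=13

Answer: ......
......
......
###...
#####.
#####.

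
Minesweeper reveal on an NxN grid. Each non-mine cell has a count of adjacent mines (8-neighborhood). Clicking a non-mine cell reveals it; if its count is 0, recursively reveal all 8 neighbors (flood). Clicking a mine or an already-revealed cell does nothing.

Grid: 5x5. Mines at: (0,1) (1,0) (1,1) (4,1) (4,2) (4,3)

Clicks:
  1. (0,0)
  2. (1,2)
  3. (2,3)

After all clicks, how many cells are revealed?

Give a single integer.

Click 1 (0,0) count=3: revealed 1 new [(0,0)] -> total=1
Click 2 (1,2) count=2: revealed 1 new [(1,2)] -> total=2
Click 3 (2,3) count=0: revealed 11 new [(0,2) (0,3) (0,4) (1,3) (1,4) (2,2) (2,3) (2,4) (3,2) (3,3) (3,4)] -> total=13

Answer: 13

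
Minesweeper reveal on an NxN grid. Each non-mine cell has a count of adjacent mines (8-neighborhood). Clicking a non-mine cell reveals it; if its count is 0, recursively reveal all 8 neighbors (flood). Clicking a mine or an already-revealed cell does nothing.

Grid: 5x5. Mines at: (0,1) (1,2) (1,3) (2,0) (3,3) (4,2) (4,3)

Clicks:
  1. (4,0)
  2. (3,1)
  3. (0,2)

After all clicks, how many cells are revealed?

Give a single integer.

Click 1 (4,0) count=0: revealed 4 new [(3,0) (3,1) (4,0) (4,1)] -> total=4
Click 2 (3,1) count=2: revealed 0 new [(none)] -> total=4
Click 3 (0,2) count=3: revealed 1 new [(0,2)] -> total=5

Answer: 5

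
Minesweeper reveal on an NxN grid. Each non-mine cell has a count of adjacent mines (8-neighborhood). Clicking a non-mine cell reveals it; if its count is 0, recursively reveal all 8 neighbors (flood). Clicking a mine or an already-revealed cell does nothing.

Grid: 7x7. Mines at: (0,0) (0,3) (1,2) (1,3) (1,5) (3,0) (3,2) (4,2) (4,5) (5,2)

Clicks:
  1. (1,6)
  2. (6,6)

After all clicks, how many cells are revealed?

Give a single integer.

Answer: 9

Derivation:
Click 1 (1,6) count=1: revealed 1 new [(1,6)] -> total=1
Click 2 (6,6) count=0: revealed 8 new [(5,3) (5,4) (5,5) (5,6) (6,3) (6,4) (6,5) (6,6)] -> total=9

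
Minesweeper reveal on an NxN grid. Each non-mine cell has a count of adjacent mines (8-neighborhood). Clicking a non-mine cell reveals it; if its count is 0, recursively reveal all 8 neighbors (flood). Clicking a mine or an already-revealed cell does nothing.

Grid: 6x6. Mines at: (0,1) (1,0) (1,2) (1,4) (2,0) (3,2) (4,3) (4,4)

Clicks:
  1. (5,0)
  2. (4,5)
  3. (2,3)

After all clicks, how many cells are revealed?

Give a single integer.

Answer: 10

Derivation:
Click 1 (5,0) count=0: revealed 8 new [(3,0) (3,1) (4,0) (4,1) (4,2) (5,0) (5,1) (5,2)] -> total=8
Click 2 (4,5) count=1: revealed 1 new [(4,5)] -> total=9
Click 3 (2,3) count=3: revealed 1 new [(2,3)] -> total=10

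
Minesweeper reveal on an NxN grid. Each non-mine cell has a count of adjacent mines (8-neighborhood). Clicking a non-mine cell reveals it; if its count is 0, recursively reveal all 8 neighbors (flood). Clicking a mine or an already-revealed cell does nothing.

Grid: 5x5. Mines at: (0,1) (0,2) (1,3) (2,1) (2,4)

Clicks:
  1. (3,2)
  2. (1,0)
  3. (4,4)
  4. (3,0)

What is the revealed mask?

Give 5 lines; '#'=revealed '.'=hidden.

Answer: .....
#....
.....
#####
#####

Derivation:
Click 1 (3,2) count=1: revealed 1 new [(3,2)] -> total=1
Click 2 (1,0) count=2: revealed 1 new [(1,0)] -> total=2
Click 3 (4,4) count=0: revealed 9 new [(3,0) (3,1) (3,3) (3,4) (4,0) (4,1) (4,2) (4,3) (4,4)] -> total=11
Click 4 (3,0) count=1: revealed 0 new [(none)] -> total=11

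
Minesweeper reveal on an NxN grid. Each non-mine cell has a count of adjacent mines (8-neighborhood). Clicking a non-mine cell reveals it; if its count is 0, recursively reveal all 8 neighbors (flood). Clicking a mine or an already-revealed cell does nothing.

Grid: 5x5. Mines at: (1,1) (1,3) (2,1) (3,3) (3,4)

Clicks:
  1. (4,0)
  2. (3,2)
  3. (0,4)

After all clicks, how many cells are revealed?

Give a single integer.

Answer: 7

Derivation:
Click 1 (4,0) count=0: revealed 6 new [(3,0) (3,1) (3,2) (4,0) (4,1) (4,2)] -> total=6
Click 2 (3,2) count=2: revealed 0 new [(none)] -> total=6
Click 3 (0,4) count=1: revealed 1 new [(0,4)] -> total=7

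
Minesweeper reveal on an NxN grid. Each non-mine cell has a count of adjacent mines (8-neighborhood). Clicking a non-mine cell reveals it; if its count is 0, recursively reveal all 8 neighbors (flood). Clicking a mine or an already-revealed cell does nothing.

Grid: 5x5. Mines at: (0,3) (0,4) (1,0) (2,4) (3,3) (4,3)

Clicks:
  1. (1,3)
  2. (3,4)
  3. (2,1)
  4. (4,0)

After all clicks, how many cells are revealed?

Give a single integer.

Click 1 (1,3) count=3: revealed 1 new [(1,3)] -> total=1
Click 2 (3,4) count=3: revealed 1 new [(3,4)] -> total=2
Click 3 (2,1) count=1: revealed 1 new [(2,1)] -> total=3
Click 4 (4,0) count=0: revealed 8 new [(2,0) (2,2) (3,0) (3,1) (3,2) (4,0) (4,1) (4,2)] -> total=11

Answer: 11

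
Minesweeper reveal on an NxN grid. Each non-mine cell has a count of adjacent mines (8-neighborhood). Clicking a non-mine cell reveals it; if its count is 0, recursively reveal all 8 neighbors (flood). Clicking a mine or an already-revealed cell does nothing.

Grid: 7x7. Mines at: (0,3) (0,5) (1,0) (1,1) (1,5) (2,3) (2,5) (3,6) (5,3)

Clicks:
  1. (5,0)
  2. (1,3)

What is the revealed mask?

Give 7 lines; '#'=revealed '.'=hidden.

Answer: .......
...#...
###....
###....
###....
###....
###....

Derivation:
Click 1 (5,0) count=0: revealed 15 new [(2,0) (2,1) (2,2) (3,0) (3,1) (3,2) (4,0) (4,1) (4,2) (5,0) (5,1) (5,2) (6,0) (6,1) (6,2)] -> total=15
Click 2 (1,3) count=2: revealed 1 new [(1,3)] -> total=16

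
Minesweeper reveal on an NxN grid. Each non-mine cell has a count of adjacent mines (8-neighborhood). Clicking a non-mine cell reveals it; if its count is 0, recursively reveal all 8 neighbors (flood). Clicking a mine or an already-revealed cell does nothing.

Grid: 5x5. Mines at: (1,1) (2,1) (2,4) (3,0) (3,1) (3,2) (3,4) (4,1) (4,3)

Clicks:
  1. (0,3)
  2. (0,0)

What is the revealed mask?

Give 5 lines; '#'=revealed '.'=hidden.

Click 1 (0,3) count=0: revealed 6 new [(0,2) (0,3) (0,4) (1,2) (1,3) (1,4)] -> total=6
Click 2 (0,0) count=1: revealed 1 new [(0,0)] -> total=7

Answer: #.###
..###
.....
.....
.....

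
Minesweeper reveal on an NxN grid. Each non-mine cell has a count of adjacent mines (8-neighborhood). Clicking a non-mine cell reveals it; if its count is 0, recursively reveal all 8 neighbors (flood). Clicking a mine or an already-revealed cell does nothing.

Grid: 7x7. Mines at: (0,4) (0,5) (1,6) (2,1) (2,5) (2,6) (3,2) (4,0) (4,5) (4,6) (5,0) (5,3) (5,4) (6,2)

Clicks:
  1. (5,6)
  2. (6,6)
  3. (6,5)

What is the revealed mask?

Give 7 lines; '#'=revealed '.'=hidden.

Answer: .......
.......
.......
.......
.......
.....##
.....##

Derivation:
Click 1 (5,6) count=2: revealed 1 new [(5,6)] -> total=1
Click 2 (6,6) count=0: revealed 3 new [(5,5) (6,5) (6,6)] -> total=4
Click 3 (6,5) count=1: revealed 0 new [(none)] -> total=4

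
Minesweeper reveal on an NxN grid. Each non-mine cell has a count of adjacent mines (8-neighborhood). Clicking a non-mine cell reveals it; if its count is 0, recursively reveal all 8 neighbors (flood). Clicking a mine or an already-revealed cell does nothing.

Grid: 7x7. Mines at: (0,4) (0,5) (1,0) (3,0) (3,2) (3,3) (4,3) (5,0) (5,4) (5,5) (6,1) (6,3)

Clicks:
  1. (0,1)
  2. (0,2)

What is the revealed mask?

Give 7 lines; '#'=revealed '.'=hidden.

Click 1 (0,1) count=1: revealed 1 new [(0,1)] -> total=1
Click 2 (0,2) count=0: revealed 8 new [(0,2) (0,3) (1,1) (1,2) (1,3) (2,1) (2,2) (2,3)] -> total=9

Answer: .###...
.###...
.###...
.......
.......
.......
.......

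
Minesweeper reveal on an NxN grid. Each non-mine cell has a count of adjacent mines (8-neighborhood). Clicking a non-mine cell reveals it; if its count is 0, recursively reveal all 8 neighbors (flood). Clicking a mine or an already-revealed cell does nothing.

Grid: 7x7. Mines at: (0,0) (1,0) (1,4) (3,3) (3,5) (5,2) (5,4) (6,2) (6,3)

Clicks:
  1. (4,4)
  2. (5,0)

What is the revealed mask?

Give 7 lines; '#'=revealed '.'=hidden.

Click 1 (4,4) count=3: revealed 1 new [(4,4)] -> total=1
Click 2 (5,0) count=0: revealed 13 new [(2,0) (2,1) (2,2) (3,0) (3,1) (3,2) (4,0) (4,1) (4,2) (5,0) (5,1) (6,0) (6,1)] -> total=14

Answer: .......
.......
###....
###....
###.#..
##.....
##.....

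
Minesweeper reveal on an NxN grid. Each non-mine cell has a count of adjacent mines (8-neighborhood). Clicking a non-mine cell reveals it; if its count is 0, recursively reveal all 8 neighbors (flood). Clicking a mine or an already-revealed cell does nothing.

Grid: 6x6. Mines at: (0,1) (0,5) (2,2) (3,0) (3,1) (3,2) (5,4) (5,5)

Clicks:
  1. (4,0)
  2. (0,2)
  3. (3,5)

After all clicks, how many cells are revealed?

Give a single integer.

Click 1 (4,0) count=2: revealed 1 new [(4,0)] -> total=1
Click 2 (0,2) count=1: revealed 1 new [(0,2)] -> total=2
Click 3 (3,5) count=0: revealed 12 new [(1,3) (1,4) (1,5) (2,3) (2,4) (2,5) (3,3) (3,4) (3,5) (4,3) (4,4) (4,5)] -> total=14

Answer: 14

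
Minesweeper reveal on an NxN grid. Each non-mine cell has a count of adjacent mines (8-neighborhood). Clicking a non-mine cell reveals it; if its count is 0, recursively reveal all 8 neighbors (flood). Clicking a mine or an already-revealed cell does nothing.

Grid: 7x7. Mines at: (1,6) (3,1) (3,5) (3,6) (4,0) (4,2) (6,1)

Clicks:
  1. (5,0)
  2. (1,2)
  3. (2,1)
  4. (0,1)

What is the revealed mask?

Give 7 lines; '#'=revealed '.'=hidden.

Click 1 (5,0) count=2: revealed 1 new [(5,0)] -> total=1
Click 2 (1,2) count=0: revealed 21 new [(0,0) (0,1) (0,2) (0,3) (0,4) (0,5) (1,0) (1,1) (1,2) (1,3) (1,4) (1,5) (2,0) (2,1) (2,2) (2,3) (2,4) (2,5) (3,2) (3,3) (3,4)] -> total=22
Click 3 (2,1) count=1: revealed 0 new [(none)] -> total=22
Click 4 (0,1) count=0: revealed 0 new [(none)] -> total=22

Answer: ######.
######.
######.
..###..
.......
#......
.......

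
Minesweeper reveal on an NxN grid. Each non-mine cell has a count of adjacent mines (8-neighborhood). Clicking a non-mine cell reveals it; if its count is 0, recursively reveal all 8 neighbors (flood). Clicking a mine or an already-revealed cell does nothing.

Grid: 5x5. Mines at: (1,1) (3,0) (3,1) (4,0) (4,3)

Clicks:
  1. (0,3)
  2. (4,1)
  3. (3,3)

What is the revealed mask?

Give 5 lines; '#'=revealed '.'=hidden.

Answer: ..###
..###
..###
..###
.#...

Derivation:
Click 1 (0,3) count=0: revealed 12 new [(0,2) (0,3) (0,4) (1,2) (1,3) (1,4) (2,2) (2,3) (2,4) (3,2) (3,3) (3,4)] -> total=12
Click 2 (4,1) count=3: revealed 1 new [(4,1)] -> total=13
Click 3 (3,3) count=1: revealed 0 new [(none)] -> total=13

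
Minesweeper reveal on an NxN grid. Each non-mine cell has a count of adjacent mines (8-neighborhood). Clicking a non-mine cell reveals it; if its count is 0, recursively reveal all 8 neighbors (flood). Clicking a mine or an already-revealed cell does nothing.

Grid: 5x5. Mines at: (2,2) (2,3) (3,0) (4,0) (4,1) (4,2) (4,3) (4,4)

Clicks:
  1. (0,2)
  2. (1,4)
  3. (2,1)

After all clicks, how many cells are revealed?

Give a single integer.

Answer: 12

Derivation:
Click 1 (0,2) count=0: revealed 12 new [(0,0) (0,1) (0,2) (0,3) (0,4) (1,0) (1,1) (1,2) (1,3) (1,4) (2,0) (2,1)] -> total=12
Click 2 (1,4) count=1: revealed 0 new [(none)] -> total=12
Click 3 (2,1) count=2: revealed 0 new [(none)] -> total=12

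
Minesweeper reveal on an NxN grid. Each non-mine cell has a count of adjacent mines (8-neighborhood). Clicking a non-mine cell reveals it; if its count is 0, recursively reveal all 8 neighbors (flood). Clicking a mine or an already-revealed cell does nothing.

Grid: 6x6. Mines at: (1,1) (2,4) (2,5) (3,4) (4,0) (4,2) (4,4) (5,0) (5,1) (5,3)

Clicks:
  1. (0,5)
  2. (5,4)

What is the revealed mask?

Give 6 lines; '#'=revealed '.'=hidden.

Answer: ..####
..####
......
......
......
....#.

Derivation:
Click 1 (0,5) count=0: revealed 8 new [(0,2) (0,3) (0,4) (0,5) (1,2) (1,3) (1,4) (1,5)] -> total=8
Click 2 (5,4) count=2: revealed 1 new [(5,4)] -> total=9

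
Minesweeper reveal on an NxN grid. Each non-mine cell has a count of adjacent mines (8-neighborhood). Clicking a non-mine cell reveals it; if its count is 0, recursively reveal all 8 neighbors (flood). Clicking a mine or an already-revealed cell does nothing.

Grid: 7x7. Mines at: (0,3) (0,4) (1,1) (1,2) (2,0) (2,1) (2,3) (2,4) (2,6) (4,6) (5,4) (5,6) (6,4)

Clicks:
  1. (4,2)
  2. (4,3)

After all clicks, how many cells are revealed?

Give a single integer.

Click 1 (4,2) count=0: revealed 16 new [(3,0) (3,1) (3,2) (3,3) (4,0) (4,1) (4,2) (4,3) (5,0) (5,1) (5,2) (5,3) (6,0) (6,1) (6,2) (6,3)] -> total=16
Click 2 (4,3) count=1: revealed 0 new [(none)] -> total=16

Answer: 16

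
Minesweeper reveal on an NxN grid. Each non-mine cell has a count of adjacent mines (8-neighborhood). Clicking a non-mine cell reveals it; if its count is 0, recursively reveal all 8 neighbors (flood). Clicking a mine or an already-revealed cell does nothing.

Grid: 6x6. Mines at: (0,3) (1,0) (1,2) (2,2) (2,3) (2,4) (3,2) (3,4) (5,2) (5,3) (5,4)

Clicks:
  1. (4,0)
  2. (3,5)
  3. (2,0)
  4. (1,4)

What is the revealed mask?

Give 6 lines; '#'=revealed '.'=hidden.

Click 1 (4,0) count=0: revealed 8 new [(2,0) (2,1) (3,0) (3,1) (4,0) (4,1) (5,0) (5,1)] -> total=8
Click 2 (3,5) count=2: revealed 1 new [(3,5)] -> total=9
Click 3 (2,0) count=1: revealed 0 new [(none)] -> total=9
Click 4 (1,4) count=3: revealed 1 new [(1,4)] -> total=10

Answer: ......
....#.
##....
##...#
##....
##....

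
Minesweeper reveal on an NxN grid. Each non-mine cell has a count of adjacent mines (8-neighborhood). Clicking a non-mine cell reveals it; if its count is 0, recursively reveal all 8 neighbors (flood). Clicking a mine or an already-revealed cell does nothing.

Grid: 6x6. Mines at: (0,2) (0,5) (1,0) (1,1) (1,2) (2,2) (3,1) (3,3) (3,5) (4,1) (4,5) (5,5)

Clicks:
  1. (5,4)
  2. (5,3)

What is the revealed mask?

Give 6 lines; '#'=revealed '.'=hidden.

Answer: ......
......
......
......
..###.
..###.

Derivation:
Click 1 (5,4) count=2: revealed 1 new [(5,4)] -> total=1
Click 2 (5,3) count=0: revealed 5 new [(4,2) (4,3) (4,4) (5,2) (5,3)] -> total=6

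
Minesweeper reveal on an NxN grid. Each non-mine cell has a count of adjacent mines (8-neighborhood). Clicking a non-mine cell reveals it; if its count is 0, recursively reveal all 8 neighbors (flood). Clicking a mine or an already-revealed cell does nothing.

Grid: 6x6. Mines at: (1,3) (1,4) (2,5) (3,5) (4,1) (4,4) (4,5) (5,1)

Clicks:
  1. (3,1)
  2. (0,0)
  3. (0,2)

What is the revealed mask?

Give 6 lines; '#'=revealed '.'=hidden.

Answer: ###...
###...
###...
###...
......
......

Derivation:
Click 1 (3,1) count=1: revealed 1 new [(3,1)] -> total=1
Click 2 (0,0) count=0: revealed 11 new [(0,0) (0,1) (0,2) (1,0) (1,1) (1,2) (2,0) (2,1) (2,2) (3,0) (3,2)] -> total=12
Click 3 (0,2) count=1: revealed 0 new [(none)] -> total=12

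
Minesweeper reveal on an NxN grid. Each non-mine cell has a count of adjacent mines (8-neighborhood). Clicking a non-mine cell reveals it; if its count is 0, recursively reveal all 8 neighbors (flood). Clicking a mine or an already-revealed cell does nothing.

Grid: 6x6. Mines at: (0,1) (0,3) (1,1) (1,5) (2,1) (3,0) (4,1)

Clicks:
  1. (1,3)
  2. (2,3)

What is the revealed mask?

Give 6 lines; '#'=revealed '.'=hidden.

Click 1 (1,3) count=1: revealed 1 new [(1,3)] -> total=1
Click 2 (2,3) count=0: revealed 18 new [(1,2) (1,4) (2,2) (2,3) (2,4) (2,5) (3,2) (3,3) (3,4) (3,5) (4,2) (4,3) (4,4) (4,5) (5,2) (5,3) (5,4) (5,5)] -> total=19

Answer: ......
..###.
..####
..####
..####
..####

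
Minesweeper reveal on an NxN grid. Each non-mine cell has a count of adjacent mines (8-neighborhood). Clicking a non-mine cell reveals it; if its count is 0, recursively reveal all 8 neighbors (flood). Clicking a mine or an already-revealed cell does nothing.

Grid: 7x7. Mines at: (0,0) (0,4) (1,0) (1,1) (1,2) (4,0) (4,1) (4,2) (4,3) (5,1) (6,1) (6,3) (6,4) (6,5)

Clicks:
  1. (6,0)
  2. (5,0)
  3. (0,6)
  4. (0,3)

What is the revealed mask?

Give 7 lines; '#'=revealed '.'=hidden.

Answer: ...#.##
...####
...####
...####
....###
#...###
#......

Derivation:
Click 1 (6,0) count=2: revealed 1 new [(6,0)] -> total=1
Click 2 (5,0) count=4: revealed 1 new [(5,0)] -> total=2
Click 3 (0,6) count=0: revealed 20 new [(0,5) (0,6) (1,3) (1,4) (1,5) (1,6) (2,3) (2,4) (2,5) (2,6) (3,3) (3,4) (3,5) (3,6) (4,4) (4,5) (4,6) (5,4) (5,5) (5,6)] -> total=22
Click 4 (0,3) count=2: revealed 1 new [(0,3)] -> total=23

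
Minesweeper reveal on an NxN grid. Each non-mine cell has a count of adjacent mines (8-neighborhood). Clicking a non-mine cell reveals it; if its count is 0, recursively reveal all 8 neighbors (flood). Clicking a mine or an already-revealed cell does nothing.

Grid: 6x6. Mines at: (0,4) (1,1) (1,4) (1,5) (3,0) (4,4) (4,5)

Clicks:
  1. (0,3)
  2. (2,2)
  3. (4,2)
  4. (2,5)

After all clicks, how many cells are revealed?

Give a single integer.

Answer: 16

Derivation:
Click 1 (0,3) count=2: revealed 1 new [(0,3)] -> total=1
Click 2 (2,2) count=1: revealed 1 new [(2,2)] -> total=2
Click 3 (4,2) count=0: revealed 13 new [(2,1) (2,3) (3,1) (3,2) (3,3) (4,0) (4,1) (4,2) (4,3) (5,0) (5,1) (5,2) (5,3)] -> total=15
Click 4 (2,5) count=2: revealed 1 new [(2,5)] -> total=16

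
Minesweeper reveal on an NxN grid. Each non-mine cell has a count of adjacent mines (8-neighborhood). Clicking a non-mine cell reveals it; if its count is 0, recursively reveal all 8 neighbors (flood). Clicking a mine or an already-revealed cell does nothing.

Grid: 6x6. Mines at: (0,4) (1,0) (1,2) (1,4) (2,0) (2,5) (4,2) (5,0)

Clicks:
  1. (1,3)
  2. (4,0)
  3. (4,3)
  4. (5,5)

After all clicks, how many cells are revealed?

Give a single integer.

Click 1 (1,3) count=3: revealed 1 new [(1,3)] -> total=1
Click 2 (4,0) count=1: revealed 1 new [(4,0)] -> total=2
Click 3 (4,3) count=1: revealed 1 new [(4,3)] -> total=3
Click 4 (5,5) count=0: revealed 8 new [(3,3) (3,4) (3,5) (4,4) (4,5) (5,3) (5,4) (5,5)] -> total=11

Answer: 11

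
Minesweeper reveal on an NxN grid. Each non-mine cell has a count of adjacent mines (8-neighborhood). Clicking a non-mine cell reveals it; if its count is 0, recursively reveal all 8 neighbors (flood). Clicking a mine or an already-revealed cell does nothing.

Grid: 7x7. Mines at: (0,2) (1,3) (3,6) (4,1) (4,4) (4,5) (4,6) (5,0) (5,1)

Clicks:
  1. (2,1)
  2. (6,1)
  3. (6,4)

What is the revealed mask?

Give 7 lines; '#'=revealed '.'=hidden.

Answer: ##.....
###....
###....
###....
.......
..#####
.######

Derivation:
Click 1 (2,1) count=0: revealed 11 new [(0,0) (0,1) (1,0) (1,1) (1,2) (2,0) (2,1) (2,2) (3,0) (3,1) (3,2)] -> total=11
Click 2 (6,1) count=2: revealed 1 new [(6,1)] -> total=12
Click 3 (6,4) count=0: revealed 10 new [(5,2) (5,3) (5,4) (5,5) (5,6) (6,2) (6,3) (6,4) (6,5) (6,6)] -> total=22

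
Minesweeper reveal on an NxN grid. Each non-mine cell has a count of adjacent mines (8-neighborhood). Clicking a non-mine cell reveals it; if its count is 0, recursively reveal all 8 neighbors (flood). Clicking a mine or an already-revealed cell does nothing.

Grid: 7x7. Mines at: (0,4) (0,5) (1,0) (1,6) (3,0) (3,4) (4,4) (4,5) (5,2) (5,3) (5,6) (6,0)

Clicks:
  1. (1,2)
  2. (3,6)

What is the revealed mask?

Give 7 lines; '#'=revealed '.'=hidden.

Click 1 (1,2) count=0: revealed 15 new [(0,1) (0,2) (0,3) (1,1) (1,2) (1,3) (2,1) (2,2) (2,3) (3,1) (3,2) (3,3) (4,1) (4,2) (4,3)] -> total=15
Click 2 (3,6) count=1: revealed 1 new [(3,6)] -> total=16

Answer: .###...
.###...
.###...
.###..#
.###...
.......
.......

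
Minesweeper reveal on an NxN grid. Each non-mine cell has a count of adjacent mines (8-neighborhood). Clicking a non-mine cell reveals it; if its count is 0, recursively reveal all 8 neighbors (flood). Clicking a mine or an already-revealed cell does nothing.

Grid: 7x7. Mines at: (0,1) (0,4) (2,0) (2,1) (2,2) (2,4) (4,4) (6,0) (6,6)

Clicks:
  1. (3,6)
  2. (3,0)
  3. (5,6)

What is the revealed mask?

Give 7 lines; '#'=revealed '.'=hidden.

Answer: .....##
.....##
.....##
#....##
.....##
.....##
.......

Derivation:
Click 1 (3,6) count=0: revealed 12 new [(0,5) (0,6) (1,5) (1,6) (2,5) (2,6) (3,5) (3,6) (4,5) (4,6) (5,5) (5,6)] -> total=12
Click 2 (3,0) count=2: revealed 1 new [(3,0)] -> total=13
Click 3 (5,6) count=1: revealed 0 new [(none)] -> total=13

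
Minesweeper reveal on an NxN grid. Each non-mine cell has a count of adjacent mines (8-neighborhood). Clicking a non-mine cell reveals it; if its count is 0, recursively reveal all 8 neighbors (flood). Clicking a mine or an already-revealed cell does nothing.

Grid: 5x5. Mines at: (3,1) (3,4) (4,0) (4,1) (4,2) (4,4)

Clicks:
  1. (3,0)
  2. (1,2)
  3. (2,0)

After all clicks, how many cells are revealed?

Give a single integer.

Click 1 (3,0) count=3: revealed 1 new [(3,0)] -> total=1
Click 2 (1,2) count=0: revealed 15 new [(0,0) (0,1) (0,2) (0,3) (0,4) (1,0) (1,1) (1,2) (1,3) (1,4) (2,0) (2,1) (2,2) (2,3) (2,4)] -> total=16
Click 3 (2,0) count=1: revealed 0 new [(none)] -> total=16

Answer: 16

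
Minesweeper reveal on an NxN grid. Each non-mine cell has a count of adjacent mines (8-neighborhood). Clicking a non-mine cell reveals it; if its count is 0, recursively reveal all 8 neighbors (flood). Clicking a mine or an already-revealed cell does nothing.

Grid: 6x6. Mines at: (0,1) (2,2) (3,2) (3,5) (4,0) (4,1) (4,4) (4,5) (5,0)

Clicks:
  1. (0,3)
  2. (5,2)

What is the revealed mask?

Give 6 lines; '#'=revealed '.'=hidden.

Click 1 (0,3) count=0: revealed 11 new [(0,2) (0,3) (0,4) (0,5) (1,2) (1,3) (1,4) (1,5) (2,3) (2,4) (2,5)] -> total=11
Click 2 (5,2) count=1: revealed 1 new [(5,2)] -> total=12

Answer: ..####
..####
...###
......
......
..#...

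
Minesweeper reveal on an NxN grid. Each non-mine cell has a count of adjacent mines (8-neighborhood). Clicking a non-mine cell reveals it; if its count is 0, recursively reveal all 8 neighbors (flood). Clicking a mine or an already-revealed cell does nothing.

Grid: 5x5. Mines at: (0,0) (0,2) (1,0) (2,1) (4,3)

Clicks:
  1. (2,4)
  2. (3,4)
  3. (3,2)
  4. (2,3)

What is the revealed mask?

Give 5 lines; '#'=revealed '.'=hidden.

Click 1 (2,4) count=0: revealed 11 new [(0,3) (0,4) (1,2) (1,3) (1,4) (2,2) (2,3) (2,4) (3,2) (3,3) (3,4)] -> total=11
Click 2 (3,4) count=1: revealed 0 new [(none)] -> total=11
Click 3 (3,2) count=2: revealed 0 new [(none)] -> total=11
Click 4 (2,3) count=0: revealed 0 new [(none)] -> total=11

Answer: ...##
..###
..###
..###
.....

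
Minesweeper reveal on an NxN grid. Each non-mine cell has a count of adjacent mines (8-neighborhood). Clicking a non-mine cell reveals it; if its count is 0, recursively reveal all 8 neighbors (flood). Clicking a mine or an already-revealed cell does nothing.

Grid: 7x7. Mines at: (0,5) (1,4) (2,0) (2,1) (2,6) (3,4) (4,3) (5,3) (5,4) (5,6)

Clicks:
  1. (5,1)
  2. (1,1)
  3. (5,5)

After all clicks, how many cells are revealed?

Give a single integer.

Answer: 14

Derivation:
Click 1 (5,1) count=0: revealed 12 new [(3,0) (3,1) (3,2) (4,0) (4,1) (4,2) (5,0) (5,1) (5,2) (6,0) (6,1) (6,2)] -> total=12
Click 2 (1,1) count=2: revealed 1 new [(1,1)] -> total=13
Click 3 (5,5) count=2: revealed 1 new [(5,5)] -> total=14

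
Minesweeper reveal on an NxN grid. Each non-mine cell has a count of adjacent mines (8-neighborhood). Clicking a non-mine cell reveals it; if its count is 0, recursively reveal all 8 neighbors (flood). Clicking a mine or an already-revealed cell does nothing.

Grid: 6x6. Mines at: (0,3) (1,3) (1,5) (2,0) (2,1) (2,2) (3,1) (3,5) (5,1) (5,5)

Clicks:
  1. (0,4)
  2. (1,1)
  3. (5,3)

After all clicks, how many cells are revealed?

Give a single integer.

Answer: 11

Derivation:
Click 1 (0,4) count=3: revealed 1 new [(0,4)] -> total=1
Click 2 (1,1) count=3: revealed 1 new [(1,1)] -> total=2
Click 3 (5,3) count=0: revealed 9 new [(3,2) (3,3) (3,4) (4,2) (4,3) (4,4) (5,2) (5,3) (5,4)] -> total=11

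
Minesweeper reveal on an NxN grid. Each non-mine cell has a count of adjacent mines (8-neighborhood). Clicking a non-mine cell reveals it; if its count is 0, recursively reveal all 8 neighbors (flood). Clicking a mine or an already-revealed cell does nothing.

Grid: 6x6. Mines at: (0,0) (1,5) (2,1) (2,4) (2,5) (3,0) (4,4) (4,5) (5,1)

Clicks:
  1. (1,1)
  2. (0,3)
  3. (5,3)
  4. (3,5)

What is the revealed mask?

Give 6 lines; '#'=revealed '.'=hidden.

Answer: .####.
.####.
......
.....#
......
...#..

Derivation:
Click 1 (1,1) count=2: revealed 1 new [(1,1)] -> total=1
Click 2 (0,3) count=0: revealed 7 new [(0,1) (0,2) (0,3) (0,4) (1,2) (1,3) (1,4)] -> total=8
Click 3 (5,3) count=1: revealed 1 new [(5,3)] -> total=9
Click 4 (3,5) count=4: revealed 1 new [(3,5)] -> total=10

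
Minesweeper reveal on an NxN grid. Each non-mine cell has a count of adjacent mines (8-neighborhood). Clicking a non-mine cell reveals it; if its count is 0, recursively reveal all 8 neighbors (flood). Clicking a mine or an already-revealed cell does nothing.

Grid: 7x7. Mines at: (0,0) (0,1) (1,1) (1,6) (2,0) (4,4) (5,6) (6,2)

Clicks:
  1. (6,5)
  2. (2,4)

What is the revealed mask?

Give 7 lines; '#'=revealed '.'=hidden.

Answer: ..####.
..####.
.#####.
######.
####...
####...
##...#.

Derivation:
Click 1 (6,5) count=1: revealed 1 new [(6,5)] -> total=1
Click 2 (2,4) count=0: revealed 29 new [(0,2) (0,3) (0,4) (0,5) (1,2) (1,3) (1,4) (1,5) (2,1) (2,2) (2,3) (2,4) (2,5) (3,0) (3,1) (3,2) (3,3) (3,4) (3,5) (4,0) (4,1) (4,2) (4,3) (5,0) (5,1) (5,2) (5,3) (6,0) (6,1)] -> total=30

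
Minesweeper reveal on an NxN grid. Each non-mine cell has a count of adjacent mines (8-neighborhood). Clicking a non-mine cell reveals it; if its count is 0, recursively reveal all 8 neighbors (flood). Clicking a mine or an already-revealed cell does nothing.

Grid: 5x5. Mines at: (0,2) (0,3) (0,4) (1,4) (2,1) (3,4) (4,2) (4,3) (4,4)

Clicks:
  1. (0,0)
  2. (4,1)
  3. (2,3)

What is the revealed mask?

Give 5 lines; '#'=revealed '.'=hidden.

Click 1 (0,0) count=0: revealed 4 new [(0,0) (0,1) (1,0) (1,1)] -> total=4
Click 2 (4,1) count=1: revealed 1 new [(4,1)] -> total=5
Click 3 (2,3) count=2: revealed 1 new [(2,3)] -> total=6

Answer: ##...
##...
...#.
.....
.#...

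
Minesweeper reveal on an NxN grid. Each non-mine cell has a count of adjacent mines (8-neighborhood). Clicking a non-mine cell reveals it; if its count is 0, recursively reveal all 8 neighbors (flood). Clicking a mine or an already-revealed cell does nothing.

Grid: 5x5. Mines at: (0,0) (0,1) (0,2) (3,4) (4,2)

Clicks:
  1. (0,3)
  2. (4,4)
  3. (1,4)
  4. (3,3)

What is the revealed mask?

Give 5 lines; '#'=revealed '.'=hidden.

Click 1 (0,3) count=1: revealed 1 new [(0,3)] -> total=1
Click 2 (4,4) count=1: revealed 1 new [(4,4)] -> total=2
Click 3 (1,4) count=0: revealed 5 new [(0,4) (1,3) (1,4) (2,3) (2,4)] -> total=7
Click 4 (3,3) count=2: revealed 1 new [(3,3)] -> total=8

Answer: ...##
...##
...##
...#.
....#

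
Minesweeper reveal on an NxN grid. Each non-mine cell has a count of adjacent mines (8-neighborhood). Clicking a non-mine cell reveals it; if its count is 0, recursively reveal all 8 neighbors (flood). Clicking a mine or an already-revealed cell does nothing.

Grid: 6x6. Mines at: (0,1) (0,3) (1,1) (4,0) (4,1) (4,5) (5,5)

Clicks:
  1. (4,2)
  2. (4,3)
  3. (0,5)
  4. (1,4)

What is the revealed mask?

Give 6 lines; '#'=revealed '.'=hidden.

Click 1 (4,2) count=1: revealed 1 new [(4,2)] -> total=1
Click 2 (4,3) count=0: revealed 19 new [(0,4) (0,5) (1,2) (1,3) (1,4) (1,5) (2,2) (2,3) (2,4) (2,5) (3,2) (3,3) (3,4) (3,5) (4,3) (4,4) (5,2) (5,3) (5,4)] -> total=20
Click 3 (0,5) count=0: revealed 0 new [(none)] -> total=20
Click 4 (1,4) count=1: revealed 0 new [(none)] -> total=20

Answer: ....##
..####
..####
..####
..###.
..###.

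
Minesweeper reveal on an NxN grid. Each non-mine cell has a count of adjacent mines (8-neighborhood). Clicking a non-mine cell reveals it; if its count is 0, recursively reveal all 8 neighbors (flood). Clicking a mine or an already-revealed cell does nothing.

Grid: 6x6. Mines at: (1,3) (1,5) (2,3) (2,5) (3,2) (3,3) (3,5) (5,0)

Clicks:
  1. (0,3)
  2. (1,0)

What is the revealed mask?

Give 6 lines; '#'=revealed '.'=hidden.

Click 1 (0,3) count=1: revealed 1 new [(0,3)] -> total=1
Click 2 (1,0) count=0: revealed 13 new [(0,0) (0,1) (0,2) (1,0) (1,1) (1,2) (2,0) (2,1) (2,2) (3,0) (3,1) (4,0) (4,1)] -> total=14

Answer: ####..
###...
###...
##....
##....
......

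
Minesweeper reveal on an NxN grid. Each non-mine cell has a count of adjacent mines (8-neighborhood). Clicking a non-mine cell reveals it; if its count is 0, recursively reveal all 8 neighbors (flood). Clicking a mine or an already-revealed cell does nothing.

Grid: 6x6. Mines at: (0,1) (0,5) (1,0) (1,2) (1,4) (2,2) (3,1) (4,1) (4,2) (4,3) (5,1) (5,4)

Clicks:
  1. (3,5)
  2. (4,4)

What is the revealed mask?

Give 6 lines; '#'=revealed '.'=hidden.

Answer: ......
......
....##
....##
....##
......

Derivation:
Click 1 (3,5) count=0: revealed 6 new [(2,4) (2,5) (3,4) (3,5) (4,4) (4,5)] -> total=6
Click 2 (4,4) count=2: revealed 0 new [(none)] -> total=6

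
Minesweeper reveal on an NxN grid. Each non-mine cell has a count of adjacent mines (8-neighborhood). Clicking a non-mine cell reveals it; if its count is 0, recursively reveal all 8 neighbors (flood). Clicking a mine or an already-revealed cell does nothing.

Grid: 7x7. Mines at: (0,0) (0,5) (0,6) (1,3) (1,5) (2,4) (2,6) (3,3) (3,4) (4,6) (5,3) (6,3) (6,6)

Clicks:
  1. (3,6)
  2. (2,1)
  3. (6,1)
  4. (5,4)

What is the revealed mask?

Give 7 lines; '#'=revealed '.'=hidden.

Answer: .......
###....
###....
###...#
###....
###.#..
###....

Derivation:
Click 1 (3,6) count=2: revealed 1 new [(3,6)] -> total=1
Click 2 (2,1) count=0: revealed 18 new [(1,0) (1,1) (1,2) (2,0) (2,1) (2,2) (3,0) (3,1) (3,2) (4,0) (4,1) (4,2) (5,0) (5,1) (5,2) (6,0) (6,1) (6,2)] -> total=19
Click 3 (6,1) count=0: revealed 0 new [(none)] -> total=19
Click 4 (5,4) count=2: revealed 1 new [(5,4)] -> total=20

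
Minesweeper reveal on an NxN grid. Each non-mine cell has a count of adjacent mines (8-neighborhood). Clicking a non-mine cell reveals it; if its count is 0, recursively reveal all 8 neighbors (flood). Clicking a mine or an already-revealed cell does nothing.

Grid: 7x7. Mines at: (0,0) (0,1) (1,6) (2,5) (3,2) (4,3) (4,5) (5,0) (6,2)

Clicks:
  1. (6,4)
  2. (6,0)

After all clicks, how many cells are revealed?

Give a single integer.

Click 1 (6,4) count=0: revealed 8 new [(5,3) (5,4) (5,5) (5,6) (6,3) (6,4) (6,5) (6,6)] -> total=8
Click 2 (6,0) count=1: revealed 1 new [(6,0)] -> total=9

Answer: 9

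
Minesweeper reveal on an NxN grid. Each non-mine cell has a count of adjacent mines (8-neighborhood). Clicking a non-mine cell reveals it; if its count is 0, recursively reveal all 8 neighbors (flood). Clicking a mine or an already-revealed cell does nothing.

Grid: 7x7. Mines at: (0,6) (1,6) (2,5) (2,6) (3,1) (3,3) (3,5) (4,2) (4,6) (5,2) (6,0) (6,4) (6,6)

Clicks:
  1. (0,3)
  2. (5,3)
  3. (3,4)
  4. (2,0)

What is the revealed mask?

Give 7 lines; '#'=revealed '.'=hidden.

Answer: ######.
######.
#####..
....#..
.......
...#...
.......

Derivation:
Click 1 (0,3) count=0: revealed 17 new [(0,0) (0,1) (0,2) (0,3) (0,4) (0,5) (1,0) (1,1) (1,2) (1,3) (1,4) (1,5) (2,0) (2,1) (2,2) (2,3) (2,4)] -> total=17
Click 2 (5,3) count=3: revealed 1 new [(5,3)] -> total=18
Click 3 (3,4) count=3: revealed 1 new [(3,4)] -> total=19
Click 4 (2,0) count=1: revealed 0 new [(none)] -> total=19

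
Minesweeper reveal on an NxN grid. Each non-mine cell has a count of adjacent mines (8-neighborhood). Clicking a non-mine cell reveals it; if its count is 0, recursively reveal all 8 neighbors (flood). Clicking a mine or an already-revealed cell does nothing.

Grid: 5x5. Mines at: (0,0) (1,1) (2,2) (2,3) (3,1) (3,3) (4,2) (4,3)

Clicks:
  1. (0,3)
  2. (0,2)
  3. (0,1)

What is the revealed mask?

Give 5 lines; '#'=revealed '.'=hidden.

Answer: .####
..###
.....
.....
.....

Derivation:
Click 1 (0,3) count=0: revealed 6 new [(0,2) (0,3) (0,4) (1,2) (1,3) (1,4)] -> total=6
Click 2 (0,2) count=1: revealed 0 new [(none)] -> total=6
Click 3 (0,1) count=2: revealed 1 new [(0,1)] -> total=7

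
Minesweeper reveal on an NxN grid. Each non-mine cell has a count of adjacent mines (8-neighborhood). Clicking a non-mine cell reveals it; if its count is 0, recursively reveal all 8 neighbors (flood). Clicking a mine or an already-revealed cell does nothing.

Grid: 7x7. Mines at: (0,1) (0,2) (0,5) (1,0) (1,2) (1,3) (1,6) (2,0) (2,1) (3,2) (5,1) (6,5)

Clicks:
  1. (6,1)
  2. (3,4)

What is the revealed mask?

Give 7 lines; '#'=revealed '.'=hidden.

Answer: .......
.......
...####
...####
..#####
..#####
.####..

Derivation:
Click 1 (6,1) count=1: revealed 1 new [(6,1)] -> total=1
Click 2 (3,4) count=0: revealed 21 new [(2,3) (2,4) (2,5) (2,6) (3,3) (3,4) (3,5) (3,6) (4,2) (4,3) (4,4) (4,5) (4,6) (5,2) (5,3) (5,4) (5,5) (5,6) (6,2) (6,3) (6,4)] -> total=22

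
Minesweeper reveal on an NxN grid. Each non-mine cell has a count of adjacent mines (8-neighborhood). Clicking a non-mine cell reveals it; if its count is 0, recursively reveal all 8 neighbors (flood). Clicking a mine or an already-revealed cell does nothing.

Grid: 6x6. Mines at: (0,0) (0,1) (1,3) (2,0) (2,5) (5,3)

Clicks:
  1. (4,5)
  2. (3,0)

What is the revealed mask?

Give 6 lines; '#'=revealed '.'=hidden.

Answer: ......
......
......
#...##
....##
....##

Derivation:
Click 1 (4,5) count=0: revealed 6 new [(3,4) (3,5) (4,4) (4,5) (5,4) (5,5)] -> total=6
Click 2 (3,0) count=1: revealed 1 new [(3,0)] -> total=7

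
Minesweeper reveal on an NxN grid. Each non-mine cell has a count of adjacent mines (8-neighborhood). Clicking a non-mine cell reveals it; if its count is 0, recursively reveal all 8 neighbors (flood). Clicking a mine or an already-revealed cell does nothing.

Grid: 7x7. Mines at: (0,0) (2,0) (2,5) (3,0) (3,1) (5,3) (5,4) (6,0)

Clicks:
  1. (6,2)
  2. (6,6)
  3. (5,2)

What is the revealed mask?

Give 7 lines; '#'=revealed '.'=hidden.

Answer: .......
.......
.......
.....##
.....##
..#..##
..#..##

Derivation:
Click 1 (6,2) count=1: revealed 1 new [(6,2)] -> total=1
Click 2 (6,6) count=0: revealed 8 new [(3,5) (3,6) (4,5) (4,6) (5,5) (5,6) (6,5) (6,6)] -> total=9
Click 3 (5,2) count=1: revealed 1 new [(5,2)] -> total=10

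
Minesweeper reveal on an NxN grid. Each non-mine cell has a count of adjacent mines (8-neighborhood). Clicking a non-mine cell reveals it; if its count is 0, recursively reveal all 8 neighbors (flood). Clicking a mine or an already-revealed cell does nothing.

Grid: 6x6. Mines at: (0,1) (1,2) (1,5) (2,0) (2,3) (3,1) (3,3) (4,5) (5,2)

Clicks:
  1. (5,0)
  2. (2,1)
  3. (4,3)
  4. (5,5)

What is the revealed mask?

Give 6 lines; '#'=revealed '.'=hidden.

Answer: ......
......
.#....
......
##.#..
##...#

Derivation:
Click 1 (5,0) count=0: revealed 4 new [(4,0) (4,1) (5,0) (5,1)] -> total=4
Click 2 (2,1) count=3: revealed 1 new [(2,1)] -> total=5
Click 3 (4,3) count=2: revealed 1 new [(4,3)] -> total=6
Click 4 (5,5) count=1: revealed 1 new [(5,5)] -> total=7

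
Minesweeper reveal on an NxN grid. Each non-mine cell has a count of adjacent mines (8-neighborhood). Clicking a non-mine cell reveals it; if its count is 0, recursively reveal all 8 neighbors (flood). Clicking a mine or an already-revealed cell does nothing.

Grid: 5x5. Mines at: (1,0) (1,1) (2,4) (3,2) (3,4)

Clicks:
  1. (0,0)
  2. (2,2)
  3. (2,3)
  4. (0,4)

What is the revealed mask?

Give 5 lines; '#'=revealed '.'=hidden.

Answer: #.###
..###
..##.
.....
.....

Derivation:
Click 1 (0,0) count=2: revealed 1 new [(0,0)] -> total=1
Click 2 (2,2) count=2: revealed 1 new [(2,2)] -> total=2
Click 3 (2,3) count=3: revealed 1 new [(2,3)] -> total=3
Click 4 (0,4) count=0: revealed 6 new [(0,2) (0,3) (0,4) (1,2) (1,3) (1,4)] -> total=9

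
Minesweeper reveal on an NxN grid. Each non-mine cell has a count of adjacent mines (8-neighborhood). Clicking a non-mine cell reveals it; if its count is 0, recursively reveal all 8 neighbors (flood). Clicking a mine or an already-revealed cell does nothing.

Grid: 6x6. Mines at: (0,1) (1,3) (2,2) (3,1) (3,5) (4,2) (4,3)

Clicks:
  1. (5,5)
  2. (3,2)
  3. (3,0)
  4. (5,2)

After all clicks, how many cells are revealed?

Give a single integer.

Click 1 (5,5) count=0: revealed 4 new [(4,4) (4,5) (5,4) (5,5)] -> total=4
Click 2 (3,2) count=4: revealed 1 new [(3,2)] -> total=5
Click 3 (3,0) count=1: revealed 1 new [(3,0)] -> total=6
Click 4 (5,2) count=2: revealed 1 new [(5,2)] -> total=7

Answer: 7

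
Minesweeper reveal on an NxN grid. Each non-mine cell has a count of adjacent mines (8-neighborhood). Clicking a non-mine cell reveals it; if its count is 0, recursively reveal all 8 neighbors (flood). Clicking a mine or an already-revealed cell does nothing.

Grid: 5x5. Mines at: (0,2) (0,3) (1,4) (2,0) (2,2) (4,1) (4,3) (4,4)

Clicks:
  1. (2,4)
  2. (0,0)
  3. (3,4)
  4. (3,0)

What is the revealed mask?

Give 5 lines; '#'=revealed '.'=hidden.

Answer: ##...
##...
....#
#...#
.....

Derivation:
Click 1 (2,4) count=1: revealed 1 new [(2,4)] -> total=1
Click 2 (0,0) count=0: revealed 4 new [(0,0) (0,1) (1,0) (1,1)] -> total=5
Click 3 (3,4) count=2: revealed 1 new [(3,4)] -> total=6
Click 4 (3,0) count=2: revealed 1 new [(3,0)] -> total=7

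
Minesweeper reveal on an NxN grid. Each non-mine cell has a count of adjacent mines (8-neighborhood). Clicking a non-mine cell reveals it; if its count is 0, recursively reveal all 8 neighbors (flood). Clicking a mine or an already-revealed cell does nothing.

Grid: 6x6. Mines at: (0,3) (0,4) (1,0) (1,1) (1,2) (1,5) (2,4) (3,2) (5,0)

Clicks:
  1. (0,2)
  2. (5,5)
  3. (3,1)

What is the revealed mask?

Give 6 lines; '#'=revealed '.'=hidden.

Answer: ..#...
......
......
.#.###
.#####
.#####

Derivation:
Click 1 (0,2) count=3: revealed 1 new [(0,2)] -> total=1
Click 2 (5,5) count=0: revealed 13 new [(3,3) (3,4) (3,5) (4,1) (4,2) (4,3) (4,4) (4,5) (5,1) (5,2) (5,3) (5,4) (5,5)] -> total=14
Click 3 (3,1) count=1: revealed 1 new [(3,1)] -> total=15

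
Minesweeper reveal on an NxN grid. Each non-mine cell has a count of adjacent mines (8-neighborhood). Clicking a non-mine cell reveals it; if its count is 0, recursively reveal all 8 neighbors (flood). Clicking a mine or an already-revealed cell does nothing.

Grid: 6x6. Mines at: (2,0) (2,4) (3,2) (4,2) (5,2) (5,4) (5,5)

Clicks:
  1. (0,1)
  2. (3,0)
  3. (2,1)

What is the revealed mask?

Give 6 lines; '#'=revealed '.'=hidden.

Click 1 (0,1) count=0: revealed 15 new [(0,0) (0,1) (0,2) (0,3) (0,4) (0,5) (1,0) (1,1) (1,2) (1,3) (1,4) (1,5) (2,1) (2,2) (2,3)] -> total=15
Click 2 (3,0) count=1: revealed 1 new [(3,0)] -> total=16
Click 3 (2,1) count=2: revealed 0 new [(none)] -> total=16

Answer: ######
######
.###..
#.....
......
......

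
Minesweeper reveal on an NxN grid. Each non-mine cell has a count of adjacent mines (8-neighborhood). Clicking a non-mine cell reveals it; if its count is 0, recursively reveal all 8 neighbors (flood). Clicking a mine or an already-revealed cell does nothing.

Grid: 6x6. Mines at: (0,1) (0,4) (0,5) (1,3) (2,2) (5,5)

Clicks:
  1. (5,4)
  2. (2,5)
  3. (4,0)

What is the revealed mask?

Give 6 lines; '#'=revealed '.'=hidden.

Answer: ......
##..##
##.###
######
######
#####.

Derivation:
Click 1 (5,4) count=1: revealed 1 new [(5,4)] -> total=1
Click 2 (2,5) count=0: revealed 25 new [(1,0) (1,1) (1,4) (1,5) (2,0) (2,1) (2,3) (2,4) (2,5) (3,0) (3,1) (3,2) (3,3) (3,4) (3,5) (4,0) (4,1) (4,2) (4,3) (4,4) (4,5) (5,0) (5,1) (5,2) (5,3)] -> total=26
Click 3 (4,0) count=0: revealed 0 new [(none)] -> total=26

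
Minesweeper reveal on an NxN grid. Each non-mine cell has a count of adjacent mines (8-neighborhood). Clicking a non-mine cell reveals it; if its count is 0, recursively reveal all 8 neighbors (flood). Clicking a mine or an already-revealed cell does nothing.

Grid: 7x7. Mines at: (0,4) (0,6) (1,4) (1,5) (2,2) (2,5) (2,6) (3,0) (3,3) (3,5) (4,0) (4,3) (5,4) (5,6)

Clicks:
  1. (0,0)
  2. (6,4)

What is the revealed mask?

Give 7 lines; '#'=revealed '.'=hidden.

Click 1 (0,0) count=0: revealed 10 new [(0,0) (0,1) (0,2) (0,3) (1,0) (1,1) (1,2) (1,3) (2,0) (2,1)] -> total=10
Click 2 (6,4) count=1: revealed 1 new [(6,4)] -> total=11

Answer: ####...
####...
##.....
.......
.......
.......
....#..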